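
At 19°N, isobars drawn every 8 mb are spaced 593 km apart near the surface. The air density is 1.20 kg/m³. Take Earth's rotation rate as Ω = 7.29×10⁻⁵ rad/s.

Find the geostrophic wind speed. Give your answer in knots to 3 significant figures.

46.0 knots

Coriolis parameter at 19°N:
f = 2Ω sin φ = 2 × 7.29×10⁻⁵ × sin 19° = 4.75×10⁻⁵ s⁻¹
Pressure gradient: |∂P/∂n| = 800 Pa / 593000 m = 1.35×10⁻³ Pa/m
Geostrophic balance (pressure-gradient force = Coriolis force):
V_g = (1/(fρ)) |∂P/∂n| = 1.35×10⁻³ / (4.75×10⁻⁵ × 1.20) = 23.7 m/s
Converting: 23.7 m/s × 1.944 = 46.0 knots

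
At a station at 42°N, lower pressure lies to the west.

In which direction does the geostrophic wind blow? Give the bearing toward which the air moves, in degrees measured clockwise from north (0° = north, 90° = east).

000°

The pressure-gradient force points toward the west (bearing 270°).
Geostrophic balance: in the Northern Hemisphere the Coriolis force deflects motion to the right, so the geostrophic wind blows 90° to the right of the pressure-gradient force (low pressure on the left).
Rotating 270° by 90° clockwise gives 000° — the wind blows toward the north.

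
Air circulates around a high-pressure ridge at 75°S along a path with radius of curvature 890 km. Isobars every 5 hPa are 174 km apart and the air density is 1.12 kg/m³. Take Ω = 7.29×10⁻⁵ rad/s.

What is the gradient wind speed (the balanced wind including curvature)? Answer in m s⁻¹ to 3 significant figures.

Coriolis parameter at 75°S:
f = 2Ω sin φ = 2 × 7.29×10⁻⁵ × sin 75° = 1.41×10⁻⁴ s⁻¹
Pressure gradient: |∂P/∂n| = 500 Pa / 174000 m = 2.87×10⁻³ Pa/m
Geostrophic speed: V_g = |∂P/∂n|/(fρ) = 2.87×10⁻³/(1.41×10⁻⁴ × 1.12) = 18.2 m/s
Around a high, pressure-gradient force acts outward with centrifugal, so Coriolis balances both:
fV = (1/ρ)|∂P/∂n| + V²/R  →  V² − fR·V + fR·V_g = 0
With fR = 1.41×10⁻⁴ × 890×10³ m = 125 m/s:
V = [fR − √((fR)² − 4 fR V_g)]/2 = [125 − √(125² − 4×125×18.2)]/2 = 22.1 m/s
Supergeostrophic (V > V_g = 18.2 m/s), as expected around a high.

22.1 m s⁻¹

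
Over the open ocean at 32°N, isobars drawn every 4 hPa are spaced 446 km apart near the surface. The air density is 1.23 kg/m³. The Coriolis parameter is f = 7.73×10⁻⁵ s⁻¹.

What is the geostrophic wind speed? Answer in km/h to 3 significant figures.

Pressure gradient: |∂P/∂n| = 400 Pa / 446000 m = 8.97×10⁻⁴ Pa/m
Geostrophic balance (pressure-gradient force = Coriolis force):
V_g = (1/(fρ)) |∂P/∂n| = 8.97×10⁻⁴ / (7.73×10⁻⁵ × 1.23) = 9.43 m/s
Converting: 9.43 m/s × 3.6 = 34.0 km/h

34.0 km/h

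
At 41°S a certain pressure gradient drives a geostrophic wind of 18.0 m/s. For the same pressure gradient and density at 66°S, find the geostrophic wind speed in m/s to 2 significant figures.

13 m/s

With the same pressure gradient and density, V_g ∝ 1/f ∝ 1/sin φ.
V₂ = V₁ · sin φ₁ / sin φ₂ = 18.0 × sin 41° / sin 66°
V₂ = 18.0 × 0.6561/0.9135 = 13 m/s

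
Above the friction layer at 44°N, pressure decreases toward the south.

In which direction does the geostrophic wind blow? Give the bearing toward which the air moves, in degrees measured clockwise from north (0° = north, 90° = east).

270°

The pressure-gradient force points toward the south (bearing 180°).
Geostrophic balance: in the Northern Hemisphere the Coriolis force deflects motion to the right, so the geostrophic wind blows 90° to the right of the pressure-gradient force (low pressure on the left).
Rotating 180° by 90° clockwise gives 270° — the wind blows toward the west.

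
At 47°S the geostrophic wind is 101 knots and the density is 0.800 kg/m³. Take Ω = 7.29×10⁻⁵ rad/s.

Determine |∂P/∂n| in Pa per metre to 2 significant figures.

4.4×10⁻³ Pa/m

Coriolis parameter at 47°S:
f = 2Ω sin φ = 2 × 7.29×10⁻⁵ × sin 47° = 1.07×10⁻⁴ s⁻¹
Wind speed in SI: 101 knots = 52.0 m/s
Geostrophic balance rearranged: |∂P/∂n| = f ρ V_g
|∂P/∂n| = 1.07×10⁻⁴ × 0.800 × 52.0 = 4.43×10⁻³ Pa/m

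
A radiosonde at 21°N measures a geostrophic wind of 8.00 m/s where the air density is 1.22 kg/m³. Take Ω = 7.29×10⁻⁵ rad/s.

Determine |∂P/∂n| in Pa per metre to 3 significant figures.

5.10×10⁻⁴ Pa/m

Coriolis parameter at 21°N:
f = 2Ω sin φ = 2 × 7.29×10⁻⁵ × sin 21° = 5.23×10⁻⁵ s⁻¹
Geostrophic balance rearranged: |∂P/∂n| = f ρ V_g
|∂P/∂n| = 5.23×10⁻⁵ × 1.22 × 8.00 = 5.10×10⁻⁴ Pa/m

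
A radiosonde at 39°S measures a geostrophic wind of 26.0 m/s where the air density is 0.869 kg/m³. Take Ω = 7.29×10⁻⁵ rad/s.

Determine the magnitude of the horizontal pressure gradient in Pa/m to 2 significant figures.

2.1×10⁻³ Pa/m

Coriolis parameter at 39°S:
f = 2Ω sin φ = 2 × 7.29×10⁻⁵ × sin 39° = 9.18×10⁻⁵ s⁻¹
Geostrophic balance rearranged: |∂P/∂n| = f ρ V_g
|∂P/∂n| = 9.18×10⁻⁵ × 0.869 × 26.0 = 2.07×10⁻³ Pa/m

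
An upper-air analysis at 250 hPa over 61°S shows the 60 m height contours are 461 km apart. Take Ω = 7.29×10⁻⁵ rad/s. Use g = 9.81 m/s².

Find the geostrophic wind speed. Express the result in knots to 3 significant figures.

Coriolis parameter at 61°S:
f = 2Ω sin φ = 2 × 7.29×10⁻⁵ × sin 61° = 1.28×10⁻⁴ s⁻¹
Height gradient: |∂Z/∂n| = 60 m / 461000 m = 1.30×10⁻⁴
On a pressure surface, geostrophic balance gives V_g = (g/f)|∂Z/∂n|:
V_g = 9.81 × 1.30×10⁻⁴ / 1.28×10⁻⁴ = 10.0 m/s
Converting: 10.0 m/s × 1.944 = 19.5 knots

19.5 knots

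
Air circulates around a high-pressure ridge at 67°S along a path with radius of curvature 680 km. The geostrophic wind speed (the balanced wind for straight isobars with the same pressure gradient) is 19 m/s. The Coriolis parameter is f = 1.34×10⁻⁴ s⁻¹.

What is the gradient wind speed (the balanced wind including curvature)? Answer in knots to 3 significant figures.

52.5 knots

Around a high, pressure-gradient force acts outward with centrifugal, so Coriolis balances both:
fV = (1/ρ)|∂P/∂n| + V²/R  →  V² − fR·V + fR·V_g = 0
With fR = 1.34×10⁻⁴ × 680×10³ m = 91.1 m/s:
V = [fR − √((fR)² − 4 fR V_g)]/2 = [91.1 − √(91.1² − 4×91.1×19)]/2 = 27 m/s
Supergeostrophic (V > V_g = 19 m/s), as expected around a high.
Converting: 27 m/s × 1.944 = 52.5 knots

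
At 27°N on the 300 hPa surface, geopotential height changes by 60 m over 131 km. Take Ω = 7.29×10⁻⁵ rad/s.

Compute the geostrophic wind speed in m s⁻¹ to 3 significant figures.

67.9 m s⁻¹

Coriolis parameter at 27°N:
f = 2Ω sin φ = 2 × 7.29×10⁻⁵ × sin 27° = 6.62×10⁻⁵ s⁻¹
Height gradient: |∂Z/∂n| = 60 m / 131000 m = 4.58×10⁻⁴
On a pressure surface, geostrophic balance gives V_g = (g/f)|∂Z/∂n|:
V_g = 9.81 × 4.58×10⁻⁴ / 6.62×10⁻⁵ = 67.9 m/s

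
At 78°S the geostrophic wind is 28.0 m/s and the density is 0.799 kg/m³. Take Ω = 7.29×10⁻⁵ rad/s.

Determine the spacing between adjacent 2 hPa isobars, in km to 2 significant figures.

63 km

Coriolis parameter at 78°S:
f = 2Ω sin φ = 2 × 7.29×10⁻⁵ × sin 78° = 1.43×10⁻⁴ s⁻¹
Geostrophic balance rearranged: |∂P/∂n| = f ρ V_g
|∂P/∂n| = 1.43×10⁻⁴ × 0.799 × 28.0 = 3.19×10⁻³ Pa/m
Isobar spacing: Δn = ΔP/|∂P/∂n| = 200 Pa / 3.19×10⁻³ Pa/m = 62685 m ≈ 63 km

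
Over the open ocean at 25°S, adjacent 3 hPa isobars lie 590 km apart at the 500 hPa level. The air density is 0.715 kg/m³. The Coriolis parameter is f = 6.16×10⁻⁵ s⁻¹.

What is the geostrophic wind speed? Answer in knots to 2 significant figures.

Pressure gradient: |∂P/∂n| = 300 Pa / 590000 m = 5.08×10⁻⁴ Pa/m
Geostrophic balance (pressure-gradient force = Coriolis force):
V_g = (1/(fρ)) |∂P/∂n| = 5.08×10⁻⁴ / (6.16×10⁻⁵ × 0.715) = 11.5 m/s
Converting: 11.5 m/s × 1.944 = 22 knots

22 knots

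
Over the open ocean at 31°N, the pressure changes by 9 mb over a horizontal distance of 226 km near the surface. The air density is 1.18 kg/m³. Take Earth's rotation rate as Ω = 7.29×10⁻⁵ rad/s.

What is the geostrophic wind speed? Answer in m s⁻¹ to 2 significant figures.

Coriolis parameter at 31°N:
f = 2Ω sin φ = 2 × 7.29×10⁻⁵ × sin 31° = 7.51×10⁻⁵ s⁻¹
Pressure gradient: |∂P/∂n| = 900 Pa / 226000 m = 3.98×10⁻³ Pa/m
Geostrophic balance (pressure-gradient force = Coriolis force):
V_g = (1/(fρ)) |∂P/∂n| = 3.98×10⁻³ / (7.51×10⁻⁵ × 1.18) = 44.9 m/s

45 m s⁻¹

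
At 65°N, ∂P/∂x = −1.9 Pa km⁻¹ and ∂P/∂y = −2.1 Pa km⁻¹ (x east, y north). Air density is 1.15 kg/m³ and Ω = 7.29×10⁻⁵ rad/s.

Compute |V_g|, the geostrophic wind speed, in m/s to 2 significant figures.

Coriolis parameter at 65°N:
f = 2Ω sin φ = 2 × 7.29×10⁻⁵ × sin 65° = 1.32×10⁻⁴ s⁻¹
Component geostrophic relations (x east, y north):
u_g = −(1/(fρ)) ∂P/∂y,  v_g = (1/(fρ)) ∂P/∂x
u_g = −(−2.1×10⁻³)/(1.32×10⁻⁴ × 1.15) = 13.8 m/s;  v_g = (−1.9×10⁻³)/(1.32×10⁻⁴ × 1.15) = −12.5 m/s
|V_g| = √(u_g² + v_g²) = 18.6 m/s

19 m/s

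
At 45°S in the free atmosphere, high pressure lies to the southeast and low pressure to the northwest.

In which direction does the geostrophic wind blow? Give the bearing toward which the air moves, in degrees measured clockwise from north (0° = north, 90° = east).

The pressure-gradient force points toward the northwest (bearing 315°).
Geostrophic balance: in the Southern Hemisphere the Coriolis force deflects motion to the left, so the geostrophic wind blows 90° to the left of the pressure-gradient force (low pressure on the right).
Rotating 315° by 90° counterclockwise gives 225° — the wind blows toward the southwest.

225°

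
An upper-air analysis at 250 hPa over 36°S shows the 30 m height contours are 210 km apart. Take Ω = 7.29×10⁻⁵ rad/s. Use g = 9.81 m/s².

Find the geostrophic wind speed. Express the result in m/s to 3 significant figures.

Coriolis parameter at 36°S:
f = 2Ω sin φ = 2 × 7.29×10⁻⁵ × sin 36° = 8.57×10⁻⁵ s⁻¹
Height gradient: |∂Z/∂n| = 30 m / 210000 m = 1.43×10⁻⁴
On a pressure surface, geostrophic balance gives V_g = (g/f)|∂Z/∂n|:
V_g = 9.81 × 1.43×10⁻⁴ / 8.57×10⁻⁵ = 16.4 m/s

16.4 m/s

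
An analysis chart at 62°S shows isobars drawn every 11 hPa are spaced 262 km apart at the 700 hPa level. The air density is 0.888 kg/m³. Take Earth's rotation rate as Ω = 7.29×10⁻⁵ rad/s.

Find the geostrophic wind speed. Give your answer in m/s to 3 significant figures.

36.7 m/s

Coriolis parameter at 62°S:
f = 2Ω sin φ = 2 × 7.29×10⁻⁵ × sin 62° = 1.29×10⁻⁴ s⁻¹
Pressure gradient: |∂P/∂n| = 1100 Pa / 262000 m = 4.20×10⁻³ Pa/m
Geostrophic balance (pressure-gradient force = Coriolis force):
V_g = (1/(fρ)) |∂P/∂n| = 4.20×10⁻³ / (1.29×10⁻⁴ × 0.888) = 36.7 m/s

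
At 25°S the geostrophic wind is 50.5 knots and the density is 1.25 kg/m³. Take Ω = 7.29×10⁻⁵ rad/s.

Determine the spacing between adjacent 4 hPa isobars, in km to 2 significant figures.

200 km

Coriolis parameter at 25°S:
f = 2Ω sin φ = 2 × 7.29×10⁻⁵ × sin 25° = 6.16×10⁻⁵ s⁻¹
Wind speed in SI: 50.5 knots = 26.0 m/s
Geostrophic balance rearranged: |∂P/∂n| = f ρ V_g
|∂P/∂n| = 6.16×10⁻⁵ × 1.25 × 26.0 = 2.00×10⁻³ Pa/m
Isobar spacing: Δn = ΔP/|∂P/∂n| = 400 Pa / 2.00×10⁻³ Pa/m = 199901 m ≈ 200 km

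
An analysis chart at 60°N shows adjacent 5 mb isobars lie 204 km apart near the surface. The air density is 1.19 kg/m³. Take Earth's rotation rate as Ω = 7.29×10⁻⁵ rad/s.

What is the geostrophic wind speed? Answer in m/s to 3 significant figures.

Coriolis parameter at 60°N:
f = 2Ω sin φ = 2 × 7.29×10⁻⁵ × sin 60° = 1.26×10⁻⁴ s⁻¹
Pressure gradient: |∂P/∂n| = 500 Pa / 204000 m = 2.45×10⁻³ Pa/m
Geostrophic balance (pressure-gradient force = Coriolis force):
V_g = (1/(fρ)) |∂P/∂n| = 2.45×10⁻³ / (1.26×10⁻⁴ × 1.19) = 16.3 m/s

16.3 m/s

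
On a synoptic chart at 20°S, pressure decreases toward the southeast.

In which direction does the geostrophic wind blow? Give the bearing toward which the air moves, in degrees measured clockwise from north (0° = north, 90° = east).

The pressure-gradient force points toward the southeast (bearing 135°).
Geostrophic balance: in the Southern Hemisphere the Coriolis force deflects motion to the left, so the geostrophic wind blows 90° to the left of the pressure-gradient force (low pressure on the right).
Rotating 135° by 90° counterclockwise gives 045° — the wind blows toward the northeast.

045°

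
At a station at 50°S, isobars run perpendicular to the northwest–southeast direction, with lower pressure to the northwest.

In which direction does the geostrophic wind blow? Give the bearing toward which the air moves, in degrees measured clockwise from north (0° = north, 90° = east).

225°

The pressure-gradient force points toward the northwest (bearing 315°).
Geostrophic balance: in the Southern Hemisphere the Coriolis force deflects motion to the left, so the geostrophic wind blows 90° to the left of the pressure-gradient force (low pressure on the right).
Rotating 315° by 90° counterclockwise gives 225° — the wind blows toward the southwest.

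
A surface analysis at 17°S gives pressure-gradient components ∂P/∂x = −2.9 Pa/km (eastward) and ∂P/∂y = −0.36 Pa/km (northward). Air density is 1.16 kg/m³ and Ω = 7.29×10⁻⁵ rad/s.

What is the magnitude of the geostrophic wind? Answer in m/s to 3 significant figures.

Coriolis parameter at 17°S:
f = 2Ω sin φ = 2 × 7.29×10⁻⁵ × sin 17° = 4.26×10⁻⁵ s⁻¹
In the Southern Hemisphere f is negative: f = −4.26×10⁻⁵ s⁻¹.
Component geostrophic relations (x east, y north):
u_g = −(1/(fρ)) ∂P/∂y,  v_g = (1/(fρ)) ∂P/∂x
u_g = −(−0.36×10⁻³)/(−4.26×10⁻⁵ × 1.16) = −7.28 m/s;  v_g = (−2.9×10⁻³)/(−4.26×10⁻⁵ × 1.16) = 58.6 m/s
|V_g| = √(u_g² + v_g²) = 59.1 m/s

59.1 m/s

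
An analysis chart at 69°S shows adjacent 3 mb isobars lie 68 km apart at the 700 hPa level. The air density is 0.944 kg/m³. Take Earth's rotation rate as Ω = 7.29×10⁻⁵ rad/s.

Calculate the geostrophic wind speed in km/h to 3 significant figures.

124 km/h

Coriolis parameter at 69°S:
f = 2Ω sin φ = 2 × 7.29×10⁻⁵ × sin 69° = 1.36×10⁻⁴ s⁻¹
Pressure gradient: |∂P/∂n| = 300 Pa / 68000 m = 4.41×10⁻³ Pa/m
Geostrophic balance (pressure-gradient force = Coriolis force):
V_g = (1/(fρ)) |∂P/∂n| = 4.41×10⁻³ / (1.36×10⁻⁴ × 0.944) = 34.3 m/s
Converting: 34.3 m/s × 3.6 = 124 km/h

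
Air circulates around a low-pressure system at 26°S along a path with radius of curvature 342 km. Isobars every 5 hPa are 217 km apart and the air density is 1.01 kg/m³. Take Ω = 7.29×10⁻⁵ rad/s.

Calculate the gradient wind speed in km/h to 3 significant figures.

Coriolis parameter at 26°S:
f = 2Ω sin φ = 2 × 7.29×10⁻⁵ × sin 26° = 6.39×10⁻⁵ s⁻¹
Pressure gradient: |∂P/∂n| = 500 Pa / 217000 m = 2.30×10⁻³ Pa/m
Geostrophic speed: V_g = |∂P/∂n|/(fρ) = 2.30×10⁻³/(6.39×10⁻⁵ × 1.01) = 35.7 m/s
Around a low, centrifugal force acts outward with Coriolis, so pressure-gradient force balances both:
(1/ρ)|∂P/∂n| = fV + V²/R  →  V² + fR·V − fR·V_g = 0
With fR = 6.39×10⁻⁵ × 342×10³ m = 21.9 m/s:
V = [−fR + √((fR)² + 4 fR V_g)]/2 = [−21.9 + √(21.9² + 4×21.9×35.7)]/2 = 19.1 m/s
Subgeostrophic (V < V_g = 35.7 m/s), as expected around a low.
Converting: 19.1 m/s × 3.6 = 68.6 km/h

68.6 km/h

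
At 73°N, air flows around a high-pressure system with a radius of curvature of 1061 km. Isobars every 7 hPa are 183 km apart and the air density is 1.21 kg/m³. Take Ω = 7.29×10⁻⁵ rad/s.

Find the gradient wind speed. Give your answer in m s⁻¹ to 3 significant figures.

Coriolis parameter at 73°N:
f = 2Ω sin φ = 2 × 7.29×10⁻⁵ × sin 73° = 1.39×10⁻⁴ s⁻¹
Pressure gradient: |∂P/∂n| = 700 Pa / 183000 m = 3.83×10⁻³ Pa/m
Geostrophic speed: V_g = |∂P/∂n|/(fρ) = 3.83×10⁻³/(1.39×10⁻⁴ × 1.21) = 22.7 m/s
Around a high, pressure-gradient force acts outward with centrifugal, so Coriolis balances both:
fV = (1/ρ)|∂P/∂n| + V²/R  →  V² − fR·V + fR·V_g = 0
With fR = 1.39×10⁻⁴ × 1061×10³ m = 148 m/s:
V = [fR − √((fR)² − 4 fR V_g)]/2 = [148 − √(148² − 4×148×22.7)]/2 = 28 m/s
Supergeostrophic (V > V_g = 22.7 m/s), as expected around a high.

28.0 m s⁻¹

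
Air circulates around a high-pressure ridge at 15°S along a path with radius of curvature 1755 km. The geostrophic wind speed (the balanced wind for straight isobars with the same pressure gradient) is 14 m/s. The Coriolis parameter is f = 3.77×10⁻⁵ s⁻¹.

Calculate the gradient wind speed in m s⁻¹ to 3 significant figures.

20.1 m s⁻¹

Around a high, pressure-gradient force acts outward with centrifugal, so Coriolis balances both:
fV = (1/ρ)|∂P/∂n| + V²/R  →  V² − fR·V + fR·V_g = 0
With fR = 3.77×10⁻⁵ × 1755×10³ m = 66.2 m/s:
V = [fR − √((fR)² − 4 fR V_g)]/2 = [66.2 − √(66.2² − 4×66.2×14)]/2 = 20.1 m/s
Supergeostrophic (V > V_g = 14 m/s), as expected around a high.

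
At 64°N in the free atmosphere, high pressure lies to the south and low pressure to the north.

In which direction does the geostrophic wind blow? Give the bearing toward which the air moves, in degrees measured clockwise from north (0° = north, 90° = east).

090°

The pressure-gradient force points toward the north (bearing 000°).
Geostrophic balance: in the Northern Hemisphere the Coriolis force deflects motion to the right, so the geostrophic wind blows 90° to the right of the pressure-gradient force (low pressure on the left).
Rotating 000° by 90° clockwise gives 090° — the wind blows toward the east.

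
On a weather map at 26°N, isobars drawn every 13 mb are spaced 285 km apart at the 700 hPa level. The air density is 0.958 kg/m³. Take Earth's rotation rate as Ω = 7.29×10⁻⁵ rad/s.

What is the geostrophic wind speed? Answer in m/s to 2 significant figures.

74 m/s

Coriolis parameter at 26°N:
f = 2Ω sin φ = 2 × 7.29×10⁻⁵ × sin 26° = 6.39×10⁻⁵ s⁻¹
Pressure gradient: |∂P/∂n| = 1300 Pa / 285000 m = 4.56×10⁻³ Pa/m
Geostrophic balance (pressure-gradient force = Coriolis force):
V_g = (1/(fρ)) |∂P/∂n| = 4.56×10⁻³ / (6.39×10⁻⁵ × 0.958) = 74.5 m/s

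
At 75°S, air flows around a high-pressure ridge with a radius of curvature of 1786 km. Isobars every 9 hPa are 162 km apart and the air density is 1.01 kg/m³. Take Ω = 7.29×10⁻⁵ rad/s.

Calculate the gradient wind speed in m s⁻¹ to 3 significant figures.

Coriolis parameter at 75°S:
f = 2Ω sin φ = 2 × 7.29×10⁻⁵ × sin 75° = 1.41×10⁻⁴ s⁻¹
Pressure gradient: |∂P/∂n| = 900 Pa / 162000 m = 5.56×10⁻³ Pa/m
Geostrophic speed: V_g = |∂P/∂n|/(fρ) = 5.56×10⁻³/(1.41×10⁻⁴ × 1.01) = 39.1 m/s
Around a high, pressure-gradient force acts outward with centrifugal, so Coriolis balances both:
fV = (1/ρ)|∂P/∂n| + V²/R  →  V² − fR·V + fR·V_g = 0
With fR = 1.41×10⁻⁴ × 1786×10³ m = 252 m/s:
V = [fR − √((fR)² − 4 fR V_g)]/2 = [252 − √(252² − 4×252×39.1)]/2 = 48.4 m/s
Supergeostrophic (V > V_g = 39.1 m/s), as expected around a high.

48.4 m s⁻¹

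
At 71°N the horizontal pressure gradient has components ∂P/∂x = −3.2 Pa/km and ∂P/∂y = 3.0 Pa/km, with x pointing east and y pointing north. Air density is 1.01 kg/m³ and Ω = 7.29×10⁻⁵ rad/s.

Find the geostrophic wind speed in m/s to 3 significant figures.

31.5 m/s

Coriolis parameter at 71°N:
f = 2Ω sin φ = 2 × 7.29×10⁻⁵ × sin 71° = 1.38×10⁻⁴ s⁻¹
Component geostrophic relations (x east, y north):
u_g = −(1/(fρ)) ∂P/∂y,  v_g = (1/(fρ)) ∂P/∂x
u_g = −(3.0×10⁻³)/(1.38×10⁻⁴ × 1.01) = −21.5 m/s;  v_g = (−3.2×10⁻³)/(1.38×10⁻⁴ × 1.01) = −23.0 m/s
|V_g| = √(u_g² + v_g²) = 31.5 m/s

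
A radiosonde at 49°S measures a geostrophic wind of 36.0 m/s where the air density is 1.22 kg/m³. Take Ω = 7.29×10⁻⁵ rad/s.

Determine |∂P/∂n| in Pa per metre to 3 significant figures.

Coriolis parameter at 49°S:
f = 2Ω sin φ = 2 × 7.29×10⁻⁵ × sin 49° = 1.10×10⁻⁴ s⁻¹
Geostrophic balance rearranged: |∂P/∂n| = f ρ V_g
|∂P/∂n| = 1.10×10⁻⁴ × 1.22 × 36.0 = 4.83×10⁻³ Pa/m

4.83×10⁻³ Pa/m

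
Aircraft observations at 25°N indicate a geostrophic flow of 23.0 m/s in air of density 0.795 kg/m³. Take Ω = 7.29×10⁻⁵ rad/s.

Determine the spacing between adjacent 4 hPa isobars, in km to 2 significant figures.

Coriolis parameter at 25°N:
f = 2Ω sin φ = 2 × 7.29×10⁻⁵ × sin 25° = 6.16×10⁻⁵ s⁻¹
Geostrophic balance rearranged: |∂P/∂n| = f ρ V_g
|∂P/∂n| = 6.16×10⁻⁵ × 0.795 × 23.0 = 1.13×10⁻³ Pa/m
Isobar spacing: Δn = ΔP/|∂P/∂n| = 400 Pa / 1.13×10⁻³ Pa/m = 355025 m ≈ 360 km

360 km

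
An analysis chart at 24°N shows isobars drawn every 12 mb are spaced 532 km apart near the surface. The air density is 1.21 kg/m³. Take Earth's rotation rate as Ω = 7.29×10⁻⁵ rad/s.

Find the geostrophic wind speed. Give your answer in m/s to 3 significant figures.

Coriolis parameter at 24°N:
f = 2Ω sin φ = 2 × 7.29×10⁻⁵ × sin 24° = 5.93×10⁻⁵ s⁻¹
Pressure gradient: |∂P/∂n| = 1200 Pa / 532000 m = 2.26×10⁻³ Pa/m
Geostrophic balance (pressure-gradient force = Coriolis force):
V_g = (1/(fρ)) |∂P/∂n| = 2.26×10⁻³ / (5.93×10⁻⁵ × 1.21) = 31.4 m/s

31.4 m/s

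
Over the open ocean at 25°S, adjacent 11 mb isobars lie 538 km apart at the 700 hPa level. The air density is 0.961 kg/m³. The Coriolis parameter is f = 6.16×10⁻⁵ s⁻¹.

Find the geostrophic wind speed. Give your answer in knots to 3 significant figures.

67.1 knots

Pressure gradient: |∂P/∂n| = 1100 Pa / 538000 m = 2.04×10⁻³ Pa/m
Geostrophic balance (pressure-gradient force = Coriolis force):
V_g = (1/(fρ)) |∂P/∂n| = 2.04×10⁻³ / (6.16×10⁻⁵ × 0.961) = 34.5 m/s
Converting: 34.5 m/s × 1.944 = 67.1 knots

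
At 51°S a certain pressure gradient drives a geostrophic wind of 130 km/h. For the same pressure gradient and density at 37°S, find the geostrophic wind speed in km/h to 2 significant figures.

170 km/h

With the same pressure gradient and density, V_g ∝ 1/f ∝ 1/sin φ.
V₂ = V₁ · sin φ₁ / sin φ₂ = 130 × sin 51° / sin 37°
V₂ = 130 × 0.7771/0.6018 = 170 km/h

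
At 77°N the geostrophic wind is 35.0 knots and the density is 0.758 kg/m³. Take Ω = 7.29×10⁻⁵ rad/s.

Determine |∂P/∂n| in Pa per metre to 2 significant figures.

Coriolis parameter at 77°N:
f = 2Ω sin φ = 2 × 7.29×10⁻⁵ × sin 77° = 1.42×10⁻⁴ s⁻¹
Wind speed in SI: 35.0 knots = 18.0 m/s
Geostrophic balance rearranged: |∂P/∂n| = f ρ V_g
|∂P/∂n| = 1.42×10⁻⁴ × 0.758 × 18.0 = 1.94×10⁻³ Pa/m

1.9×10⁻³ Pa/m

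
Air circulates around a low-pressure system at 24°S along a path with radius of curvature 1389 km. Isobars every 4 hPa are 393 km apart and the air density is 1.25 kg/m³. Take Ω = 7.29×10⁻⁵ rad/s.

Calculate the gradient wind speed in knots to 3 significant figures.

23.3 knots

Coriolis parameter at 24°S:
f = 2Ω sin φ = 2 × 7.29×10⁻⁵ × sin 24° = 5.93×10⁻⁵ s⁻¹
Pressure gradient: |∂P/∂n| = 400 Pa / 393000 m = 1.02×10⁻³ Pa/m
Geostrophic speed: V_g = |∂P/∂n|/(fρ) = 1.02×10⁻³/(5.93×10⁻⁵ × 1.25) = 13.7 m/s
Around a low, centrifugal force acts outward with Coriolis, so pressure-gradient force balances both:
(1/ρ)|∂P/∂n| = fV + V²/R  →  V² + fR·V − fR·V_g = 0
With fR = 5.93×10⁻⁵ × 1389×10³ m = 82.4 m/s:
V = [−fR + √((fR)² + 4 fR V_g)]/2 = [−82.4 + √(82.4² + 4×82.4×13.7)]/2 = 12 m/s
Subgeostrophic (V < V_g = 13.7 m/s), as expected around a low.
Converting: 12 m/s × 1.944 = 23.3 knots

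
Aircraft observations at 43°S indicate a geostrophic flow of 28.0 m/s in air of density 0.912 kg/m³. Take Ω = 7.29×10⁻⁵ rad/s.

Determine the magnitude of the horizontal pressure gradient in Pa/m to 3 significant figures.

Coriolis parameter at 43°S:
f = 2Ω sin φ = 2 × 7.29×10⁻⁵ × sin 43° = 9.94×10⁻⁵ s⁻¹
Geostrophic balance rearranged: |∂P/∂n| = f ρ V_g
|∂P/∂n| = 9.94×10⁻⁵ × 0.912 × 28.0 = 2.54×10⁻³ Pa/m

2.54×10⁻³ Pa/m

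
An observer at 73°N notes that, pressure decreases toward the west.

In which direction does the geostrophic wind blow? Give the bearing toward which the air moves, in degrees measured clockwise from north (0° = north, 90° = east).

The pressure-gradient force points toward the west (bearing 270°).
Geostrophic balance: in the Northern Hemisphere the Coriolis force deflects motion to the right, so the geostrophic wind blows 90° to the right of the pressure-gradient force (low pressure on the left).
Rotating 270° by 90° clockwise gives 000° — the wind blows toward the north.

000°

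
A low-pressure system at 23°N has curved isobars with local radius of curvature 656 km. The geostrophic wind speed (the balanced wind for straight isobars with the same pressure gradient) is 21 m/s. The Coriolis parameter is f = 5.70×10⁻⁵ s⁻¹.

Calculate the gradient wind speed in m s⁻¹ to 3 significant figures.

Around a low, centrifugal force acts outward with Coriolis, so pressure-gradient force balances both:
(1/ρ)|∂P/∂n| = fV + V²/R  →  V² + fR·V − fR·V_g = 0
With fR = 5.70×10⁻⁵ × 656×10³ m = 37.4 m/s:
V = [−fR + √((fR)² + 4 fR V_g)]/2 = [−37.4 + √(37.4² + 4×37.4×21)]/2 = 15 m/s
Subgeostrophic (V < V_g = 21 m/s), as expected around a low.

15.0 m s⁻¹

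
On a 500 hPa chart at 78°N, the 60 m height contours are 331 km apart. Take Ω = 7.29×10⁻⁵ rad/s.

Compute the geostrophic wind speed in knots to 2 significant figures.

24 knots

Coriolis parameter at 78°N:
f = 2Ω sin φ = 2 × 7.29×10⁻⁵ × sin 78° = 1.43×10⁻⁴ s⁻¹
Height gradient: |∂Z/∂n| = 60 m / 331000 m = 1.81×10⁻⁴
On a pressure surface, geostrophic balance gives V_g = (g/f)|∂Z/∂n|:
V_g = 9.81 × 1.81×10⁻⁴ / 1.43×10⁻⁴ = 12.5 m/s
Converting: 12.5 m/s × 1.944 = 24 knots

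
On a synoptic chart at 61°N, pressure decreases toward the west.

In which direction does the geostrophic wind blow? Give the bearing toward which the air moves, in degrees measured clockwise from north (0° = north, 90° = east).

000°

The pressure-gradient force points toward the west (bearing 270°).
Geostrophic balance: in the Northern Hemisphere the Coriolis force deflects motion to the right, so the geostrophic wind blows 90° to the right of the pressure-gradient force (low pressure on the left).
Rotating 270° by 90° clockwise gives 000° — the wind blows toward the north.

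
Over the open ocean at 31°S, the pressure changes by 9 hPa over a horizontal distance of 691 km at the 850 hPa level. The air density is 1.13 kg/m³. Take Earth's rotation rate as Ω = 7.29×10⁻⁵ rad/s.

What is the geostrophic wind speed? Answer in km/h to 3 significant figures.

Coriolis parameter at 31°S:
f = 2Ω sin φ = 2 × 7.29×10⁻⁵ × sin 31° = 7.51×10⁻⁵ s⁻¹
Pressure gradient: |∂P/∂n| = 900 Pa / 691000 m = 1.30×10⁻³ Pa/m
Geostrophic balance (pressure-gradient force = Coriolis force):
V_g = (1/(fρ)) |∂P/∂n| = 1.30×10⁻³ / (7.51×10⁻⁵ × 1.13) = 15.3 m/s
Converting: 15.3 m/s × 3.6 = 55.3 km/h

55.3 km/h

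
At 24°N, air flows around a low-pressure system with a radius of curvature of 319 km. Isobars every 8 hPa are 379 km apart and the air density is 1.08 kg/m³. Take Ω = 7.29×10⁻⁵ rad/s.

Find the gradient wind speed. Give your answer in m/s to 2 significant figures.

17 m/s

Coriolis parameter at 24°N:
f = 2Ω sin φ = 2 × 7.29×10⁻⁵ × sin 24° = 5.93×10⁻⁵ s⁻¹
Pressure gradient: |∂P/∂n| = 800 Pa / 379000 m = 2.11×10⁻³ Pa/m
Geostrophic speed: V_g = |∂P/∂n|/(fρ) = 2.11×10⁻³/(5.93×10⁻⁵ × 1.08) = 33.0 m/s
Around a low, centrifugal force acts outward with Coriolis, so pressure-gradient force balances both:
(1/ρ)|∂P/∂n| = fV + V²/R  →  V² + fR·V − fR·V_g = 0
With fR = 5.93×10⁻⁵ × 319×10³ m = 18.9 m/s:
V = [−fR + √((fR)² + 4 fR V_g)]/2 = [−18.9 + √(18.9² + 4×18.9×33)]/2 = 17.2 m/s
Subgeostrophic (V < V_g = 33 m/s), as expected around a low.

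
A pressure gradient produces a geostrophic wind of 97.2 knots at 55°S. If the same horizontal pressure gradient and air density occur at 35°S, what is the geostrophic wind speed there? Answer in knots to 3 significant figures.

139 knots

With the same pressure gradient and density, V_g ∝ 1/f ∝ 1/sin φ.
V₂ = V₁ · sin φ₁ / sin φ₂ = 97.2 × sin 55° / sin 35°
V₂ = 97.2 × 0.8192/0.5736 = 139 knots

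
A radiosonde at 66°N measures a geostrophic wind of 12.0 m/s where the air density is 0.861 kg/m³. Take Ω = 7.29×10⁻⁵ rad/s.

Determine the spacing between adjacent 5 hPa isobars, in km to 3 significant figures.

Coriolis parameter at 66°N:
f = 2Ω sin φ = 2 × 7.29×10⁻⁵ × sin 66° = 1.33×10⁻⁴ s⁻¹
Geostrophic balance rearranged: |∂P/∂n| = f ρ V_g
|∂P/∂n| = 1.33×10⁻⁴ × 0.861 × 12.0 = 1.38×10⁻³ Pa/m
Isobar spacing: Δn = ΔP/|∂P/∂n| = 500 Pa / 1.38×10⁻³ Pa/m = 363327 m ≈ 363 km

363 km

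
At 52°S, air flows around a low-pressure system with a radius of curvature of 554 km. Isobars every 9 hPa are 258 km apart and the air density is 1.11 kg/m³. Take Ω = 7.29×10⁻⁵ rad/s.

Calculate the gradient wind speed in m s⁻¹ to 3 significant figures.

20.7 m s⁻¹

Coriolis parameter at 52°S:
f = 2Ω sin φ = 2 × 7.29×10⁻⁵ × sin 52° = 1.15×10⁻⁴ s⁻¹
Pressure gradient: |∂P/∂n| = 900 Pa / 258000 m = 3.49×10⁻³ Pa/m
Geostrophic speed: V_g = |∂P/∂n|/(fρ) = 3.49×10⁻³/(1.15×10⁻⁴ × 1.11) = 27.4 m/s
Around a low, centrifugal force acts outward with Coriolis, so pressure-gradient force balances both:
(1/ρ)|∂P/∂n| = fV + V²/R  →  V² + fR·V − fR·V_g = 0
With fR = 1.15×10⁻⁴ × 554×10³ m = 63.7 m/s:
V = [−fR + √((fR)² + 4 fR V_g)]/2 = [−63.7 + √(63.7² + 4×63.7×27.4)]/2 = 20.7 m/s
Subgeostrophic (V < V_g = 27.4 m/s), as expected around a low.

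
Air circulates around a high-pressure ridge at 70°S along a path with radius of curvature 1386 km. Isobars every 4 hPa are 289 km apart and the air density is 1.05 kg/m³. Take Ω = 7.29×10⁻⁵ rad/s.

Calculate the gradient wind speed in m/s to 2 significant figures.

Coriolis parameter at 70°S:
f = 2Ω sin φ = 2 × 7.29×10⁻⁵ × sin 70° = 1.37×10⁻⁴ s⁻¹
Pressure gradient: |∂P/∂n| = 400 Pa / 289000 m = 1.38×10⁻³ Pa/m
Geostrophic speed: V_g = |∂P/∂n|/(fρ) = 1.38×10⁻³/(1.37×10⁻⁴ × 1.05) = 9.62 m/s
Around a high, pressure-gradient force acts outward with centrifugal, so Coriolis balances both:
fV = (1/ρ)|∂P/∂n| + V²/R  →  V² − fR·V + fR·V_g = 0
With fR = 1.37×10⁻⁴ × 1386×10³ m = 190 m/s:
V = [fR − √((fR)² − 4 fR V_g)]/2 = [190 − √(190² − 4×190×9.62)]/2 = 10.2 m/s
Supergeostrophic (V > V_g = 9.62 m/s), as expected around a high.

10 m/s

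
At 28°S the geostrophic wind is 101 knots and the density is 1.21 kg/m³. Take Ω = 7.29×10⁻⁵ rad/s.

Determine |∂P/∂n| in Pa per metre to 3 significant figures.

Coriolis parameter at 28°S:
f = 2Ω sin φ = 2 × 7.29×10⁻⁵ × sin 28° = 6.84×10⁻⁵ s⁻¹
Wind speed in SI: 101 knots = 52.0 m/s
Geostrophic balance rearranged: |∂P/∂n| = f ρ V_g
|∂P/∂n| = 6.84×10⁻⁵ × 1.21 × 52.0 = 4.30×10⁻³ Pa/m

4.30×10⁻³ Pa/m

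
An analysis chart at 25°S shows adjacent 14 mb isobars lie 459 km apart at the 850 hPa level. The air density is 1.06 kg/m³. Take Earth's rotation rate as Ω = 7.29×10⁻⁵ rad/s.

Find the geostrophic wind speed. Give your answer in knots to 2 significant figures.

Coriolis parameter at 25°S:
f = 2Ω sin φ = 2 × 7.29×10⁻⁵ × sin 25° = 6.16×10⁻⁵ s⁻¹
Pressure gradient: |∂P/∂n| = 1400 Pa / 459000 m = 3.05×10⁻³ Pa/m
Geostrophic balance (pressure-gradient force = Coriolis force):
V_g = (1/(fρ)) |∂P/∂n| = 3.05×10⁻³ / (6.16×10⁻⁵ × 1.06) = 46.7 m/s
Converting: 46.7 m/s × 1.944 = 91 knots

91 knots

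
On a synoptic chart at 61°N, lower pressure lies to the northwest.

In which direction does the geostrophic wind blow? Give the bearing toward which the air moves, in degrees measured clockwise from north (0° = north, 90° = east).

045°

The pressure-gradient force points toward the northwest (bearing 315°).
Geostrophic balance: in the Northern Hemisphere the Coriolis force deflects motion to the right, so the geostrophic wind blows 90° to the right of the pressure-gradient force (low pressure on the left).
Rotating 315° by 90° clockwise gives 045° — the wind blows toward the northeast.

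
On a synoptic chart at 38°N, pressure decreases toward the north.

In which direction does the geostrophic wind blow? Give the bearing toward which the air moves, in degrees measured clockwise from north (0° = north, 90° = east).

090°

The pressure-gradient force points toward the north (bearing 000°).
Geostrophic balance: in the Northern Hemisphere the Coriolis force deflects motion to the right, so the geostrophic wind blows 90° to the right of the pressure-gradient force (low pressure on the left).
Rotating 000° by 90° clockwise gives 090° — the wind blows toward the east.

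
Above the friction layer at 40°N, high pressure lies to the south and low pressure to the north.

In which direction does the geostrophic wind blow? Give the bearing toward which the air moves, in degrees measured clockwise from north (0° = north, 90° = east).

090°

The pressure-gradient force points toward the north (bearing 000°).
Geostrophic balance: in the Northern Hemisphere the Coriolis force deflects motion to the right, so the geostrophic wind blows 90° to the right of the pressure-gradient force (low pressure on the left).
Rotating 000° by 90° clockwise gives 090° — the wind blows toward the east.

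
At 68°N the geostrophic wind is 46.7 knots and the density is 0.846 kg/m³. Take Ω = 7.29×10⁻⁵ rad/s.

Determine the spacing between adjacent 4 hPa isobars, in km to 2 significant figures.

150 km

Coriolis parameter at 68°N:
f = 2Ω sin φ = 2 × 7.29×10⁻⁵ × sin 68° = 1.35×10⁻⁴ s⁻¹
Wind speed in SI: 46.7 knots = 24.0 m/s
Geostrophic balance rearranged: |∂P/∂n| = f ρ V_g
|∂P/∂n| = 1.35×10⁻⁴ × 0.846 × 24.0 = 2.75×10⁻³ Pa/m
Isobar spacing: Δn = ΔP/|∂P/∂n| = 400 Pa / 2.75×10⁻³ Pa/m = 145583 m ≈ 150 km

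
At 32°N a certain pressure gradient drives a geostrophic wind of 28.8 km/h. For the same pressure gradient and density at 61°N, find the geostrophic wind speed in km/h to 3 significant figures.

With the same pressure gradient and density, V_g ∝ 1/f ∝ 1/sin φ.
V₂ = V₁ · sin φ₁ / sin φ₂ = 28.8 × sin 32° / sin 61°
V₂ = 28.8 × 0.5299/0.8746 = 17.4 km/h

17.4 km/h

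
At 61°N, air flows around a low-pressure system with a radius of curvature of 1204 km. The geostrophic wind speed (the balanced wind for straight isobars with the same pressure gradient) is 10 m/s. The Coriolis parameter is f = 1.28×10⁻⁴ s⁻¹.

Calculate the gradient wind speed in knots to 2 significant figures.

Around a low, centrifugal force acts outward with Coriolis, so pressure-gradient force balances both:
(1/ρ)|∂P/∂n| = fV + V²/R  →  V² + fR·V − fR·V_g = 0
With fR = 1.28×10⁻⁴ × 1204×10³ m = 154 m/s:
V = [−fR + √((fR)² + 4 fR V_g)]/2 = [−154 + √(154² + 4×154×10)]/2 = 9.42 m/s
Subgeostrophic (V < V_g = 10 m/s), as expected around a low.
Converting: 9.42 m/s × 1.944 = 18 knots

18 knots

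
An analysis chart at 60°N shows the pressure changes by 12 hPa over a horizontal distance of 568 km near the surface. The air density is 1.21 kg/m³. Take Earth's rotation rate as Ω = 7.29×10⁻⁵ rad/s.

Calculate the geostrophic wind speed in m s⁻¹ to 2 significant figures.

Coriolis parameter at 60°N:
f = 2Ω sin φ = 2 × 7.29×10⁻⁵ × sin 60° = 1.26×10⁻⁴ s⁻¹
Pressure gradient: |∂P/∂n| = 1200 Pa / 568000 m = 2.11×10⁻³ Pa/m
Geostrophic balance (pressure-gradient force = Coriolis force):
V_g = (1/(fρ)) |∂P/∂n| = 2.11×10⁻³ / (1.26×10⁻⁴ × 1.21) = 13.8 m/s

14 m s⁻¹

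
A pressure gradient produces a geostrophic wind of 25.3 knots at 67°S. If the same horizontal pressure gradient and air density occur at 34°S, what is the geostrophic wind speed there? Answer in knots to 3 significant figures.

With the same pressure gradient and density, V_g ∝ 1/f ∝ 1/sin φ.
V₂ = V₁ · sin φ₁ / sin φ₂ = 25.3 × sin 67° / sin 34°
V₂ = 25.3 × 0.9205/0.5592 = 41.6 knots

41.6 knots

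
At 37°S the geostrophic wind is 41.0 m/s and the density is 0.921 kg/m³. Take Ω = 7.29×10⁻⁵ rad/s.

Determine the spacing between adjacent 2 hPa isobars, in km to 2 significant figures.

60 km

Coriolis parameter at 37°S:
f = 2Ω sin φ = 2 × 7.29×10⁻⁵ × sin 37° = 8.77×10⁻⁵ s⁻¹
Geostrophic balance rearranged: |∂P/∂n| = f ρ V_g
|∂P/∂n| = 8.77×10⁻⁵ × 0.921 × 41.0 = 3.31×10⁻³ Pa/m
Isobar spacing: Δn = ΔP/|∂P/∂n| = 200 Pa / 3.31×10⁻³ Pa/m = 60362 m ≈ 60 km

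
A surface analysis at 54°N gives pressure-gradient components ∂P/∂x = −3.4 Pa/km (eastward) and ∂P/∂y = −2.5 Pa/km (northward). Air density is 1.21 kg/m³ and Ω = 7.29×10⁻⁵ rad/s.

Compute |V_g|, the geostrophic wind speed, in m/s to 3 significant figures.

Coriolis parameter at 54°N:
f = 2Ω sin φ = 2 × 7.29×10⁻⁵ × sin 54° = 1.18×10⁻⁴ s⁻¹
Component geostrophic relations (x east, y north):
u_g = −(1/(fρ)) ∂P/∂y,  v_g = (1/(fρ)) ∂P/∂x
u_g = −(−2.5×10⁻³)/(1.18×10⁻⁴ × 1.21) = 17.5 m/s;  v_g = (−3.4×10⁻³)/(1.18×10⁻⁴ × 1.21) = −23.8 m/s
|V_g| = √(u_g² + v_g²) = 29.6 m/s

29.6 m/s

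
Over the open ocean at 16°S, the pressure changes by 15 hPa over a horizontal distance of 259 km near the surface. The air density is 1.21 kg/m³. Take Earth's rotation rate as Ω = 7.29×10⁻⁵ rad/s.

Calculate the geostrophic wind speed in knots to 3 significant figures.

232 knots

Coriolis parameter at 16°S:
f = 2Ω sin φ = 2 × 7.29×10⁻⁵ × sin 16° = 4.02×10⁻⁵ s⁻¹
Pressure gradient: |∂P/∂n| = 1500 Pa / 259000 m = 5.79×10⁻³ Pa/m
Geostrophic balance (pressure-gradient force = Coriolis force):
V_g = (1/(fρ)) |∂P/∂n| = 5.79×10⁻³ / (4.02×10⁻⁵ × 1.21) = 119 m/s
Converting: 119 m/s × 1.944 = 232 knots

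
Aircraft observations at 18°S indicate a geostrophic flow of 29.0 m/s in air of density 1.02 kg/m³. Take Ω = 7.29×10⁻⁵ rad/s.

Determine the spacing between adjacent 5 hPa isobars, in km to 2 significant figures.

Coriolis parameter at 18°S:
f = 2Ω sin φ = 2 × 7.29×10⁻⁵ × sin 18° = 4.51×10⁻⁵ s⁻¹
Geostrophic balance rearranged: |∂P/∂n| = f ρ V_g
|∂P/∂n| = 4.51×10⁻⁵ × 1.02 × 29.0 = 1.33×10⁻³ Pa/m
Isobar spacing: Δn = ΔP/|∂P/∂n| = 500 Pa / 1.33×10⁻³ Pa/m = 375173 m ≈ 380 km

380 km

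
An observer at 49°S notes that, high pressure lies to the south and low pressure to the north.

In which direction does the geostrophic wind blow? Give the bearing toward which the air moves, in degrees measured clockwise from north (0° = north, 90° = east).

270°

The pressure-gradient force points toward the north (bearing 000°).
Geostrophic balance: in the Southern Hemisphere the Coriolis force deflects motion to the left, so the geostrophic wind blows 90° to the left of the pressure-gradient force (low pressure on the right).
Rotating 000° by 90° counterclockwise gives 270° — the wind blows toward the west.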